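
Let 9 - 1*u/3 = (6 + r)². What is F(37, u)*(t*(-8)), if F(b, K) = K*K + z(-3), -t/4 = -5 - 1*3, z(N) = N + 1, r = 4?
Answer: -19078912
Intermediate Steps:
z(N) = 1 + N
t = 32 (t = -4*(-5 - 1*3) = -4*(-5 - 3) = -4*(-8) = 32)
u = -273 (u = 27 - 3*(6 + 4)² = 27 - 3*10² = 27 - 3*100 = 27 - 300 = -273)
F(b, K) = -2 + K² (F(b, K) = K*K + (1 - 3) = K² - 2 = -2 + K²)
F(37, u)*(t*(-8)) = (-2 + (-273)²)*(32*(-8)) = (-2 + 74529)*(-256) = 74527*(-256) = -19078912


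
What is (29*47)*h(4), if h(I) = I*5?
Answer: 27260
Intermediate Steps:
h(I) = 5*I
(29*47)*h(4) = (29*47)*(5*4) = 1363*20 = 27260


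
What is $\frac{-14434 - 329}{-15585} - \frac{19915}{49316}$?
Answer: $\frac{139225611}{256196620} \approx 0.54343$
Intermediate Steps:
$\frac{-14434 - 329}{-15585} - \frac{19915}{49316} = \left(-14763\right) \left(- \frac{1}{15585}\right) - \frac{19915}{49316} = \frac{4921}{5195} - \frac{19915}{49316} = \frac{139225611}{256196620}$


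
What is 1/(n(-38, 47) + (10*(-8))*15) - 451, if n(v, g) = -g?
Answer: -562398/1247 ≈ -451.00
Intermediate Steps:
1/(n(-38, 47) + (10*(-8))*15) - 451 = 1/(-1*47 + (10*(-8))*15) - 451 = 1/(-47 - 80*15) - 451 = 1/(-47 - 1200) - 451 = 1/(-1247) - 451 = -1/1247 - 451 = -562398/1247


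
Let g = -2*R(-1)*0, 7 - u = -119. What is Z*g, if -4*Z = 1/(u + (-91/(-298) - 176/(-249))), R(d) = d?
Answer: 0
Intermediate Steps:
u = 126 (u = 7 - 1*(-119) = 7 + 119 = 126)
Z = -37101/18849118 (Z = -1/(4*(126 + (-91/(-298) - 176/(-249)))) = -1/(4*(126 + (-91*(-1/298) - 176*(-1/249)))) = -1/(4*(126 + (91/298 + 176/249))) = -1/(4*(126 + 75107/74202)) = -1/(4*9424559/74202) = -¼*74202/9424559 = -37101/18849118 ≈ -0.0019683)
g = 0 (g = -2*(-1)*0 = 2*0 = 0)
Z*g = -37101/18849118*0 = 0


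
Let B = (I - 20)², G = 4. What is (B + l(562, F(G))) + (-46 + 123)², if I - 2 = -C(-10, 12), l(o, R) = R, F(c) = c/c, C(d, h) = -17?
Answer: 5931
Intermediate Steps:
F(c) = 1
I = 19 (I = 2 - 1*(-17) = 2 + 17 = 19)
B = 1 (B = (19 - 20)² = (-1)² = 1)
(B + l(562, F(G))) + (-46 + 123)² = (1 + 1) + (-46 + 123)² = 2 + 77² = 2 + 5929 = 5931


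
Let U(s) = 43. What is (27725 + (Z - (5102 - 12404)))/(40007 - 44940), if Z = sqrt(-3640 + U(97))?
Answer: -35027/4933 - I*sqrt(3597)/4933 ≈ -7.1005 - 0.012158*I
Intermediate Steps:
Z = I*sqrt(3597) (Z = sqrt(-3640 + 43) = sqrt(-3597) = I*sqrt(3597) ≈ 59.975*I)
(27725 + (Z - (5102 - 12404)))/(40007 - 44940) = (27725 + (I*sqrt(3597) - (5102 - 12404)))/(40007 - 44940) = (27725 + (I*sqrt(3597) - 1*(-7302)))/(-4933) = (27725 + (I*sqrt(3597) + 7302))*(-1/4933) = (27725 + (7302 + I*sqrt(3597)))*(-1/4933) = (35027 + I*sqrt(3597))*(-1/4933) = -35027/4933 - I*sqrt(3597)/4933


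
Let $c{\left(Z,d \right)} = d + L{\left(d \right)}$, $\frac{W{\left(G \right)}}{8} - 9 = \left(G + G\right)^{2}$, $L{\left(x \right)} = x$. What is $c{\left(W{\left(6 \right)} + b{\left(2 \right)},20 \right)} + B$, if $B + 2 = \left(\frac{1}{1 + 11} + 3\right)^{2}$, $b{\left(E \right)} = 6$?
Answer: $\frac{6841}{144} \approx 47.507$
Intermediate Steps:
$W{\left(G \right)} = 72 + 32 G^{2}$ ($W{\left(G \right)} = 72 + 8 \left(G + G\right)^{2} = 72 + 8 \left(2 G\right)^{2} = 72 + 8 \cdot 4 G^{2} = 72 + 32 G^{2}$)
$c{\left(Z,d \right)} = 2 d$ ($c{\left(Z,d \right)} = d + d = 2 d$)
$B = \frac{1081}{144}$ ($B = -2 + \left(\frac{1}{1 + 11} + 3\right)^{2} = -2 + \left(\frac{1}{12} + 3\right)^{2} = -2 + \left(\frac{37}{12}\right)^{2} = -2 + \frac{1369}{144} = \frac{1081}{144} \approx 7.5069$)
$c{\left(W{\left(6 \right)} + b{\left(2 \right)},20 \right)} + B = 2 \cdot 20 + \frac{1081}{144} = 40 + \frac{1081}{144} = \frac{6841}{144}$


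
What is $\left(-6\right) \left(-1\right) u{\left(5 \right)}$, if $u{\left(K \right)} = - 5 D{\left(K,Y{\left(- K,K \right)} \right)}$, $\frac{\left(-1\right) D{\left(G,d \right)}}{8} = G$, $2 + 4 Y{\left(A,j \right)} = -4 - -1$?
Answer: $1200$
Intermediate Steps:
$Y{\left(A,j \right)} = - \frac{5}{4}$ ($Y{\left(A,j \right)} = - \frac{1}{2} + \frac{-4 - -1}{4} = - \frac{1}{2} + \frac{-4 + 1}{4} = - \frac{1}{2} + \frac{1}{4} \left(-3\right) = - \frac{1}{2} - \frac{3}{4} = - \frac{5}{4}$)
$D{\left(G,d \right)} = - 8 G$
$u{\left(K \right)} = 40 K$ ($u{\left(K \right)} = - 5 \left(- 8 K\right) = 40 K$)
$\left(-6\right) \left(-1\right) u{\left(5 \right)} = \left(-6\right) \left(-1\right) 40 \cdot 5 = 6 \cdot 200 = 1200$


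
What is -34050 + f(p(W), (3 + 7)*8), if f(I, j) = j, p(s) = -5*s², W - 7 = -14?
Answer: -33970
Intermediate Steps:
W = -7 (W = 7 - 14 = -7)
-34050 + f(p(W), (3 + 7)*8) = -34050 + (3 + 7)*8 = -34050 + 10*8 = -34050 + 80 = -33970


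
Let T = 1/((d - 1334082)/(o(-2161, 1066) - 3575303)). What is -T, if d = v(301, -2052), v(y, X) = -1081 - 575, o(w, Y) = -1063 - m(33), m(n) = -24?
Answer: -596057/222623 ≈ -2.6774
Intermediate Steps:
o(w, Y) = -1039 (o(w, Y) = -1063 - 1*(-24) = -1063 + 24 = -1039)
v(y, X) = -1656
d = -1656
T = 596057/222623 (T = 1/((-1656 - 1334082)/(-1039 - 3575303)) = 1/(-1335738/(-3576342)) = 1/(-1335738*(-1/3576342)) = 1/(222623/596057) = 596057/222623 ≈ 2.6774)
-T = -1*596057/222623 = -596057/222623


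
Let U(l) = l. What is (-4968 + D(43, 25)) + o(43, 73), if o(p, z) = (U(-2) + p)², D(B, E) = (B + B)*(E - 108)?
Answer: -10425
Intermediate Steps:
D(B, E) = 2*B*(-108 + E) (D(B, E) = (2*B)*(-108 + E) = 2*B*(-108 + E))
o(p, z) = (-2 + p)²
(-4968 + D(43, 25)) + o(43, 73) = (-4968 + 2*43*(-108 + 25)) + (-2 + 43)² = (-4968 + 2*43*(-83)) + 41² = (-4968 - 7138) + 1681 = -12106 + 1681 = -10425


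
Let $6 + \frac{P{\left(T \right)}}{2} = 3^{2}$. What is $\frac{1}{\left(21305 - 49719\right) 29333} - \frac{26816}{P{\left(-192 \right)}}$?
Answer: $- \frac{11175137093699}{2500403586} \approx -4469.3$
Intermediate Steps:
$P{\left(T \right)} = 6$ ($P{\left(T \right)} = -12 + 2 \cdot 3^{2} = -12 + 2 \cdot 9 = -12 + 18 = 6$)
$\frac{1}{\left(21305 - 49719\right) 29333} - \frac{26816}{P{\left(-192 \right)}} = \frac{1}{\left(21305 - 49719\right) 29333} - \frac{26816}{6} = \frac{1}{-28414} \cdot \frac{1}{29333} - \frac{13408}{3} = \left(- \frac{1}{28414}\right) \frac{1}{29333} - \frac{13408}{3} = - \frac{1}{833467862} - \frac{13408}{3} = - \frac{11175137093699}{2500403586}$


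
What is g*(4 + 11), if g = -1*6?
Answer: -90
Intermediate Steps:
g = -6
g*(4 + 11) = -6*(4 + 11) = -6*15 = -90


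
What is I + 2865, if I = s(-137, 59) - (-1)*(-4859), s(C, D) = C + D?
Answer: -2072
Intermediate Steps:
I = -4937 (I = (-137 + 59) - (-1)*(-4859) = -78 - 1*4859 = -78 - 4859 = -4937)
I + 2865 = -4937 + 2865 = -2072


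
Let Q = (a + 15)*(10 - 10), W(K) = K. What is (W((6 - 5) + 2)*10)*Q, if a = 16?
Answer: 0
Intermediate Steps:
Q = 0 (Q = (16 + 15)*(10 - 10) = 31*0 = 0)
(W((6 - 5) + 2)*10)*Q = (((6 - 5) + 2)*10)*0 = ((1 + 2)*10)*0 = (3*10)*0 = 30*0 = 0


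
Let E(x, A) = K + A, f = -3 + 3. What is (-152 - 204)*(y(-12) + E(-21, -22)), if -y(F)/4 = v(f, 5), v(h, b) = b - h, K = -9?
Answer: 18156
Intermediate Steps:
f = 0
E(x, A) = -9 + A
y(F) = -20 (y(F) = -4*(5 - 1*0) = -4*(5 + 0) = -4*5 = -20)
(-152 - 204)*(y(-12) + E(-21, -22)) = (-152 - 204)*(-20 + (-9 - 22)) = -356*(-20 - 31) = -356*(-51) = 18156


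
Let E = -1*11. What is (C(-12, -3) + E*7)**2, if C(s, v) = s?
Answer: 7921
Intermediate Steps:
E = -11
(C(-12, -3) + E*7)**2 = (-12 - 11*7)**2 = (-12 - 77)**2 = (-89)**2 = 7921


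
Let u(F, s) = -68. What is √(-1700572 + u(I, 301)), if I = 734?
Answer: 12*I*√11810 ≈ 1304.1*I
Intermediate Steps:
√(-1700572 + u(I, 301)) = √(-1700572 - 68) = √(-1700640) = 12*I*√11810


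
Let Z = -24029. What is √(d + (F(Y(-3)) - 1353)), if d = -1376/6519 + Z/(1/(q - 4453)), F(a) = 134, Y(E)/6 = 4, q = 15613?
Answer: I*√11396298829407243/6519 ≈ 16376.0*I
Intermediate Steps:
Y(E) = 24 (Y(E) = 6*4 = 24)
d = -1748158770536/6519 (d = -1376/6519 - 24029/(1/(15613 - 4453)) = -1376*1/6519 - 24029/(1/11160) = -1376/6519 - 24029/1/11160 = -1376/6519 - 24029*11160 = -1376/6519 - 268163640 = -1748158770536/6519 ≈ -2.6816e+8)
√(d + (F(Y(-3)) - 1353)) = √(-1748158770536/6519 + (134 - 1353)) = √(-1748158770536/6519 - 1219) = √(-1748166717197/6519) = I*√11396298829407243/6519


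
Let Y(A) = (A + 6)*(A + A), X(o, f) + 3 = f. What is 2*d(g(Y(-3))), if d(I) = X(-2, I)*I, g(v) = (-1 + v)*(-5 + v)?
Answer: 379316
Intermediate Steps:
X(o, f) = -3 + f
Y(A) = 2*A*(6 + A) (Y(A) = (6 + A)*(2*A) = 2*A*(6 + A))
d(I) = I*(-3 + I) (d(I) = (-3 + I)*I = I*(-3 + I))
2*d(g(Y(-3))) = 2*((5 + (2*(-3)*(6 - 3))**2 - 12*(-3)*(6 - 3))*(-3 + (5 + (2*(-3)*(6 - 3))**2 - 12*(-3)*(6 - 3)))) = 2*((5 + (2*(-3)*3)**2 - 12*(-3)*3)*(-3 + (5 + (2*(-3)*3)**2 - 12*(-3)*3))) = 2*((5 + (-18)**2 - 6*(-18))*(-3 + (5 + (-18)**2 - 6*(-18)))) = 2*((5 + 324 + 108)*(-3 + (5 + 324 + 108))) = 2*(437*(-3 + 437)) = 2*(437*434) = 2*189658 = 379316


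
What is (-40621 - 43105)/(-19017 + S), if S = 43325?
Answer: -41863/12154 ≈ -3.4444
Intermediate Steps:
(-40621 - 43105)/(-19017 + S) = (-40621 - 43105)/(-19017 + 43325) = -83726/24308 = -83726*1/24308 = -41863/12154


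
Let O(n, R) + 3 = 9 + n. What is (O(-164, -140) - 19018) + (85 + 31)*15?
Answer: -17436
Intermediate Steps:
O(n, R) = 6 + n (O(n, R) = -3 + (9 + n) = 6 + n)
(O(-164, -140) - 19018) + (85 + 31)*15 = ((6 - 164) - 19018) + (85 + 31)*15 = (-158 - 19018) + 116*15 = -19176 + 1740 = -17436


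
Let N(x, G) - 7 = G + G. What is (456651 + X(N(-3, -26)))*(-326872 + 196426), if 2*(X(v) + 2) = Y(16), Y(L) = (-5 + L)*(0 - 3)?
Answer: -59565883095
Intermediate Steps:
N(x, G) = 7 + 2*G (N(x, G) = 7 + (G + G) = 7 + 2*G)
Y(L) = 15 - 3*L (Y(L) = (-5 + L)*(-3) = 15 - 3*L)
X(v) = -37/2 (X(v) = -2 + (15 - 3*16)/2 = -2 + (15 - 48)/2 = -2 + (½)*(-33) = -2 - 33/2 = -37/2)
(456651 + X(N(-3, -26)))*(-326872 + 196426) = (456651 - 37/2)*(-326872 + 196426) = (913265/2)*(-130446) = -59565883095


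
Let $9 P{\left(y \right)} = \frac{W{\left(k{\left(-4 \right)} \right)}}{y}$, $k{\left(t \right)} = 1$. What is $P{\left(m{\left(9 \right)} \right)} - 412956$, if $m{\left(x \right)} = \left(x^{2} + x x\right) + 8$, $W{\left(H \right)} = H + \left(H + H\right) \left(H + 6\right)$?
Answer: $- \frac{42121511}{102} \approx -4.1296 \cdot 10^{5}$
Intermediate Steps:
$W{\left(H \right)} = H + 2 H \left(6 + H\right)$
$m{\left(x \right)} = 8 + 2 x^{2}$ ($m{\left(x \right)} = \left(x^{2} + x^{2}\right) + 8 = 2 x^{2} + 8 = 8 + 2 x^{2}$)
$P{\left(y \right)} = \frac{5}{3 y}$ ($P{\left(y \right)} = \frac{1 \left(13 + 2 \cdot 1\right) \frac{1}{y}}{9} = \frac{1 \left(13 + 2\right) \frac{1}{y}}{9} = \frac{1 \cdot 15 \frac{1}{y}}{9} = \frac{15 \frac{1}{y}}{9} = \frac{5}{3 y}$)
$P{\left(m{\left(9 \right)} \right)} - 412956 = \frac{5}{3 \left(8 + 2 \cdot 9^{2}\right)} - 412956 = \frac{5}{3 \left(8 + 2 \cdot 81\right)} - 412956 = \frac{5}{3 \left(8 + 162\right)} - 412956 = \frac{5}{3 \cdot 170} - 412956 = \frac{5}{3} \cdot \frac{1}{170} - 412956 = \frac{1}{102} - 412956 = - \frac{42121511}{102}$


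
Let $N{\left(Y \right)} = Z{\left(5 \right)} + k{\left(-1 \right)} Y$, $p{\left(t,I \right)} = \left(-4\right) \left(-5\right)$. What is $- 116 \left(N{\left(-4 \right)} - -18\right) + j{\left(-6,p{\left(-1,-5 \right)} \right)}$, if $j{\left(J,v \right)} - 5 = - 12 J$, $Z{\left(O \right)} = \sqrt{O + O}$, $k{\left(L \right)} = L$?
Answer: $-2475 - 116 \sqrt{10} \approx -2841.8$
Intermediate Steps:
$Z{\left(O \right)} = \sqrt{2} \sqrt{O}$ ($Z{\left(O \right)} = \sqrt{2 O} = \sqrt{2} \sqrt{O}$)
$p{\left(t,I \right)} = 20$
$j{\left(J,v \right)} = 5 - 12 J$
$N{\left(Y \right)} = \sqrt{10} - Y$ ($N{\left(Y \right)} = \sqrt{2} \sqrt{5} - Y = \sqrt{10} - Y$)
$- 116 \left(N{\left(-4 \right)} - -18\right) + j{\left(-6,p{\left(-1,-5 \right)} \right)} = - 116 \left(\left(\sqrt{10} - -4\right) - -18\right) + \left(5 - -72\right) = - 116 \left(\left(\sqrt{10} + 4\right) + 18\right) + \left(5 + 72\right) = - 116 \left(\left(4 + \sqrt{10}\right) + 18\right) + 77 = - 116 \left(22 + \sqrt{10}\right) + 77 = \left(-2552 - 116 \sqrt{10}\right) + 77 = -2475 - 116 \sqrt{10}$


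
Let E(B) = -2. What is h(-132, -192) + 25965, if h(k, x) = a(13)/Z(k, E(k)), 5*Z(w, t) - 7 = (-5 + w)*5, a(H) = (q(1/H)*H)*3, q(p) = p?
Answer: 5868085/226 ≈ 25965.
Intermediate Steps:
a(H) = 3 (a(H) = (H/H)*3 = 1*3 = 3)
Z(w, t) = -18/5 + w (Z(w, t) = 7/5 + ((-5 + w)*5)/5 = 7/5 + (-25 + 5*w)/5 = 7/5 + (-5 + w) = -18/5 + w)
h(k, x) = 3/(-18/5 + k)
h(-132, -192) + 25965 = 15/(-18 + 5*(-132)) + 25965 = 15/(-18 - 660) + 25965 = 15/(-678) + 25965 = 15*(-1/678) + 25965 = -5/226 + 25965 = 5868085/226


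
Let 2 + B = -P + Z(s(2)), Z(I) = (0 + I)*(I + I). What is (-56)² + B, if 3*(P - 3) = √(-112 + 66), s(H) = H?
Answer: 3139 - I*√46/3 ≈ 3139.0 - 2.2608*I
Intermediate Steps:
Z(I) = 2*I² (Z(I) = I*(2*I) = 2*I²)
P = 3 + I*√46/3 (P = 3 + √(-112 + 66)/3 = 3 + √(-46)/3 = 3 + (I*√46)/3 = 3 + I*√46/3 ≈ 3.0 + 2.2608*I)
B = 3 - I*√46/3 (B = -2 + (-(3 + I*√46/3) + 2*2²) = -2 + ((-3 - I*√46/3) + 2*4) = -2 + ((-3 - I*√46/3) + 8) = -2 + (5 - I*√46/3) = 3 - I*√46/3 ≈ 3.0 - 2.2608*I)
(-56)² + B = (-56)² + (3 - I*√46/3) = 3136 + (3 - I*√46/3) = 3139 - I*√46/3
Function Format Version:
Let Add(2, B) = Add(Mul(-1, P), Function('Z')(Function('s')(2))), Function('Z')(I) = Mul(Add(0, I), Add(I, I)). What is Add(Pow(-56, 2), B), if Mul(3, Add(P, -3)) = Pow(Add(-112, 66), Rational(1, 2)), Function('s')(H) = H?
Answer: Add(3139, Mul(Rational(-1, 3), I, Pow(46, Rational(1, 2)))) ≈ Add(3139.0, Mul(-2.2608, I))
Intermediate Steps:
Function('Z')(I) = Mul(2, Pow(I, 2)) (Function('Z')(I) = Mul(I, Mul(2, I)) = Mul(2, Pow(I, 2)))
P = Add(3, Mul(Rational(1, 3), I, Pow(46, Rational(1, 2)))) (P = Add(3, Mul(Rational(1, 3), Pow(Add(-112, 66), Rational(1, 2)))) = Add(3, Mul(Rational(1, 3), Pow(-46, Rational(1, 2)))) = Add(3, Mul(Rational(1, 3), Mul(I, Pow(46, Rational(1, 2))))) = Add(3, Mul(Rational(1, 3), I, Pow(46, Rational(1, 2)))) ≈ Add(3.0000, Mul(2.2608, I)))
B = Add(3, Mul(Rational(-1, 3), I, Pow(46, Rational(1, 2)))) (B = Add(-2, Add(Mul(-1, Add(3, Mul(Rational(1, 3), I, Pow(46, Rational(1, 2))))), Mul(2, Pow(2, 2)))) = Add(-2, Add(Add(-3, Mul(Rational(-1, 3), I, Pow(46, Rational(1, 2)))), Mul(2, 4))) = Add(-2, Add(Add(-3, Mul(Rational(-1, 3), I, Pow(46, Rational(1, 2)))), 8)) = Add(-2, Add(5, Mul(Rational(-1, 3), I, Pow(46, Rational(1, 2))))) = Add(3, Mul(Rational(-1, 3), I, Pow(46, Rational(1, 2)))) ≈ Add(3.0000, Mul(-2.2608, I)))
Add(Pow(-56, 2), B) = Add(Pow(-56, 2), Add(3, Mul(Rational(-1, 3), I, Pow(46, Rational(1, 2))))) = Add(3136, Add(3, Mul(Rational(-1, 3), I, Pow(46, Rational(1, 2))))) = Add(3139, Mul(Rational(-1, 3), I, Pow(46, Rational(1, 2))))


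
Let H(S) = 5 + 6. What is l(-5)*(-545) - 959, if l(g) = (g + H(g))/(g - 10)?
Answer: -741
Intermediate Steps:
H(S) = 11
l(g) = (11 + g)/(-10 + g) (l(g) = (g + 11)/(g - 10) = (11 + g)/(-10 + g))
l(-5)*(-545) - 959 = ((11 - 5)/(-10 - 5))*(-545) - 959 = (6/(-15))*(-545) - 959 = -1/15*6*(-545) - 959 = -⅖*(-545) - 959 = 218 - 959 = -741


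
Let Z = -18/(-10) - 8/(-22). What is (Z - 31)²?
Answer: 2515396/3025 ≈ 831.54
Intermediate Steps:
Z = 119/55 (Z = -18*(-⅒) - 8*(-1/22) = 9/5 + 4/11 = 119/55 ≈ 2.1636)
(Z - 31)² = (119/55 - 31)² = (-1586/55)² = 2515396/3025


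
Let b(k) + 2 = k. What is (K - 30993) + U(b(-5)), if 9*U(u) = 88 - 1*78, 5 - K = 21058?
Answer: -468404/9 ≈ -52045.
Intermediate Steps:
K = -21053 (K = 5 - 1*21058 = 5 - 21058 = -21053)
b(k) = -2 + k
U(u) = 10/9 (U(u) = (88 - 1*78)/9 = (88 - 78)/9 = (⅑)*10 = 10/9)
(K - 30993) + U(b(-5)) = (-21053 - 30993) + 10/9 = -52046 + 10/9 = -468404/9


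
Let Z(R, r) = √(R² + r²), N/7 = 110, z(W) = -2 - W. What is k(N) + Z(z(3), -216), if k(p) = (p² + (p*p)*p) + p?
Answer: 457126670 + √46681 ≈ 4.5713e+8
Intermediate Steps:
N = 770 (N = 7*110 = 770)
k(p) = p + p² + p³ (k(p) = (p² + p²*p) + p = (p² + p³) + p = p + p² + p³)
k(N) + Z(z(3), -216) = 770*(1 + 770 + 770²) + √((-2 - 1*3)² + (-216)²) = 770*(1 + 770 + 592900) + √((-2 - 3)² + 46656) = 770*593671 + √((-5)² + 46656) = 457126670 + √(25 + 46656) = 457126670 + √46681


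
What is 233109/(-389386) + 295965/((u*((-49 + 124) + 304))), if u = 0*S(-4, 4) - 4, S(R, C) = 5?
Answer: -57799010367/295154588 ≈ -195.83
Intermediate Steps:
u = -4 (u = 0*5 - 4 = 0 - 4 = -4)
233109/(-389386) + 295965/((u*((-49 + 124) + 304))) = 233109/(-389386) + 295965/((-4*((-49 + 124) + 304))) = 233109*(-1/389386) + 295965/((-4*(75 + 304))) = -233109/389386 + 295965/((-4*379)) = -233109/389386 + 295965/(-1516) = -233109/389386 + 295965*(-1/1516) = -233109/389386 - 295965/1516 = -57799010367/295154588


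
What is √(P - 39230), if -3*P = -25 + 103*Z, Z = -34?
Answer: I*√342489/3 ≈ 195.08*I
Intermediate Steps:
P = 3527/3 (P = -(-25 + 103*(-34))/3 = -(-25 - 3502)/3 = -⅓*(-3527) = 3527/3 ≈ 1175.7)
√(P - 39230) = √(3527/3 - 39230) = √(-114163/3) = I*√342489/3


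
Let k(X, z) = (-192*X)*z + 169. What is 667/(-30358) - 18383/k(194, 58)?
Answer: -882792291/65579806970 ≈ -0.013461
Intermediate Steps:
k(X, z) = 169 - 192*X*z (k(X, z) = -192*X*z + 169 = 169 - 192*X*z)
667/(-30358) - 18383/k(194, 58) = 667/(-30358) - 18383/(169 - 192*194*58) = 667*(-1/30358) - 18383/(169 - 2160384) = -667/30358 - 18383/(-2160215) = -667/30358 - 18383*(-1/2160215) = -667/30358 + 18383/2160215 = -882792291/65579806970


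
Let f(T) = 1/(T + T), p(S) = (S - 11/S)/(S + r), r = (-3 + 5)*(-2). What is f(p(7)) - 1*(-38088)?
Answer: 2894709/76 ≈ 38088.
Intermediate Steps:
r = -4 (r = 2*(-2) = -4)
p(S) = (S - 11/S)/(-4 + S) (p(S) = (S - 11/S)/(S - 4) = (S - 11/S)/(-4 + S))
f(T) = 1/(2*T)
f(p(7)) - 1*(-38088) = 1/(2*(((-11 + 7²)/(7*(-4 + 7))))) - 1*(-38088) = 1/(2*(((⅐)*(-11 + 49)/3))) + 38088 = 1/(2*(((⅐)*(⅓)*38))) + 38088 = 1/(2*(38/21)) + 38088 = (½)*(21/38) + 38088 = 21/76 + 38088 = 2894709/76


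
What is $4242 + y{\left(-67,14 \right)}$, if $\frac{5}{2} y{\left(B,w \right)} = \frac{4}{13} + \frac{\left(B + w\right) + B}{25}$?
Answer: $\frac{1378066}{325} \approx 4240.2$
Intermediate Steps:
$y{\left(B,w \right)} = \frac{8}{65} + \frac{2 w}{125} + \frac{4 B}{125}$ ($y{\left(B,w \right)} = \frac{2 \left(\frac{4}{13} + \frac{\left(B + w\right) + B}{25}\right)}{5} = \frac{2 \left(4 \cdot \frac{1}{13} + \left(w + 2 B\right) \frac{1}{25}\right)}{5} = \frac{2 \left(\frac{4}{13} + \left(\frac{w}{25} + \frac{2 B}{25}\right)\right)}{5} = \frac{2 \left(\frac{4}{13} + \frac{w}{25} + \frac{2 B}{25}\right)}{5} = \frac{8}{65} + \frac{2 w}{125} + \frac{4 B}{125}$)
$4242 + y{\left(-67,14 \right)} = 4242 + \left(\frac{8}{65} + \frac{2}{125} \cdot 14 + \frac{4}{125} \left(-67\right)\right) = 4242 + \left(\frac{8}{65} + \frac{28}{125} - \frac{268}{125}\right) = 4242 - \frac{584}{325} = \frac{1378066}{325}$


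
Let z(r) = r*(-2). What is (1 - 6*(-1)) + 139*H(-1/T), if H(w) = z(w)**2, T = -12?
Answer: 391/36 ≈ 10.861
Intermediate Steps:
z(r) = -2*r
H(w) = 4*w**2 (H(w) = (-2*w)**2 = 4*w**2)
(1 - 6*(-1)) + 139*H(-1/T) = (1 - 6*(-1)) + 139*(4*(-1/(-12))**2) = (1 + 6) + 139*(4*(-1*(-1/12))**2) = 7 + 139*(4*(1/12)**2) = 7 + 139*(4*(1/144)) = 7 + 139*(1/36) = 7 + 139/36 = 391/36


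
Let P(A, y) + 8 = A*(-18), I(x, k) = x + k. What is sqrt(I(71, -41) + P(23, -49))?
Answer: 14*I*sqrt(2) ≈ 19.799*I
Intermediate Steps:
I(x, k) = k + x
P(A, y) = -8 - 18*A (P(A, y) = -8 + A*(-18) = -8 - 18*A)
sqrt(I(71, -41) + P(23, -49)) = sqrt((-41 + 71) + (-8 - 18*23)) = sqrt(30 + (-8 - 414)) = sqrt(30 - 422) = sqrt(-392) = 14*I*sqrt(2)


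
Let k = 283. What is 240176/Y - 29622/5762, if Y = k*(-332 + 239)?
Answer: -1081757765/75825039 ≈ -14.266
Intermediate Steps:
Y = -26319 (Y = 283*(-332 + 239) = 283*(-93) = -26319)
240176/Y - 29622/5762 = 240176/(-26319) - 29622/5762 = 240176*(-1/26319) - 29622*1/5762 = -240176/26319 - 14811/2881 = -1081757765/75825039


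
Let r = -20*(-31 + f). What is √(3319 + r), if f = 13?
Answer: √3679 ≈ 60.655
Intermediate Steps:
r = 360 (r = -20*(-31 + 13) = -20*(-18) = 360)
√(3319 + r) = √(3319 + 360) = √3679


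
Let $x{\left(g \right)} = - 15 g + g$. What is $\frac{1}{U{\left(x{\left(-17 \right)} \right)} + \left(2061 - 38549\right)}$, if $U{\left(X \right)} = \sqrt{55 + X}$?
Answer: $- \frac{36488}{1331373851} - \frac{\sqrt{293}}{1331373851} \approx -2.7419 \cdot 10^{-5}$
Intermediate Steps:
$x{\left(g \right)} = - 14 g$
$\frac{1}{U{\left(x{\left(-17 \right)} \right)} + \left(2061 - 38549\right)} = \frac{1}{\sqrt{55 - -238} + \left(2061 - 38549\right)} = \frac{1}{\sqrt{55 + 238} - 36488} = \frac{1}{\sqrt{293} - 36488} = \frac{1}{-36488 + \sqrt{293}}$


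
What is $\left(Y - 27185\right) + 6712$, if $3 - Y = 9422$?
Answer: $-29892$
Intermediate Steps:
$Y = -9419$ ($Y = 3 - 9422 = -9419$)
$\left(Y - 27185\right) + 6712 = \left(-9419 - 27185\right) + 6712 = -36604 + 6712 = -29892$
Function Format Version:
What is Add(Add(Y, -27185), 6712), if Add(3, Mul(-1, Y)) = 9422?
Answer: -29892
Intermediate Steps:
Y = -9419 (Y = Add(3, Mul(-1, 9422)) = Add(3, -9422) = -9419)
Add(Add(Y, -27185), 6712) = Add(Add(-9419, -27185), 6712) = Add(-36604, 6712) = -29892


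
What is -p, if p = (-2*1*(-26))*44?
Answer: -2288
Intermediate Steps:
p = 2288 (p = -2*(-26)*44 = 52*44 = 2288)
-p = -1*2288 = -2288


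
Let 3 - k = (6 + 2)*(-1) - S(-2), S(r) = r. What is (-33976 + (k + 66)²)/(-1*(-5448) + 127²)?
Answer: -28351/21577 ≈ -1.3139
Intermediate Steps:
k = 9 (k = 3 - ((6 + 2)*(-1) - 1*(-2)) = 3 - (8*(-1) + 2) = 3 - (-8 + 2) = 3 - 1*(-6) = 3 + 6 = 9)
(-33976 + (k + 66)²)/(-1*(-5448) + 127²) = (-33976 + (9 + 66)²)/(-1*(-5448) + 127²) = (-33976 + 75²)/(5448 + 16129) = (-33976 + 5625)/21577 = -28351*1/21577 = -28351/21577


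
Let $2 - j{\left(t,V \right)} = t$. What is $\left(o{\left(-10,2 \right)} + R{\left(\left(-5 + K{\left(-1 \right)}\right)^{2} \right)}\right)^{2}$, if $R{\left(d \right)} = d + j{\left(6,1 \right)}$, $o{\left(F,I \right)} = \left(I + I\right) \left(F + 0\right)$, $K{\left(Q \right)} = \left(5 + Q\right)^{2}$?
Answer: $5929$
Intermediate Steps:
$j{\left(t,V \right)} = 2 - t$
$o{\left(F,I \right)} = 2 F I$ ($o{\left(F,I \right)} = 2 I F = 2 F I$)
$R{\left(d \right)} = -4 + d$ ($R{\left(d \right)} = d + \left(2 - 6\right) = d - 4 = -4 + d$)
$\left(o{\left(-10,2 \right)} + R{\left(\left(-5 + K{\left(-1 \right)}\right)^{2} \right)}\right)^{2} = \left(2 \left(-10\right) 2 - \left(4 - \left(-5 + \left(5 - 1\right)^{2}\right)^{2}\right)\right)^{2} = \left(-40 - \left(4 - \left(-5 + 4^{2}\right)^{2}\right)\right)^{2} = \left(-40 - \left(4 - \left(-5 + 16\right)^{2}\right)\right)^{2} = \left(-40 - \left(4 - 11^{2}\right)\right)^{2} = \left(-40 + \left(-4 + 121\right)\right)^{2} = \left(-40 + 117\right)^{2} = 77^{2} = 5929$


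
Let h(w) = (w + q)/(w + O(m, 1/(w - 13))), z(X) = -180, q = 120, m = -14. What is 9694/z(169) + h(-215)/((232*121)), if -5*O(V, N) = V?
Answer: -72182452637/1340297640 ≈ -53.856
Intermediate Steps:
O(V, N) = -V/5
h(w) = (120 + w)/(14/5 + w) (h(w) = (w + 120)/(w - 1/5*(-14)) = (120 + w)/(w + 14/5) = (120 + w)/(14/5 + w))
9694/z(169) + h(-215)/((232*121)) = 9694/(-180) + (5*(120 - 215)/(14 + 5*(-215)))/((232*121)) = 9694*(-1/180) + (5*(-95)/(14 - 1075))/28072 = -4847/90 + (5*(-95)/(-1061))*(1/28072) = -4847/90 + (5*(-1/1061)*(-95))*(1/28072) = -4847/90 + (475/1061)*(1/28072) = -4847/90 + 475/29784392 = -72182452637/1340297640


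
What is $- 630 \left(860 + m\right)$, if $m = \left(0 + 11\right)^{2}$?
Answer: $-618030$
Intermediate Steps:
$m = 121$ ($m = 11^{2} = 121$)
$- 630 \left(860 + m\right) = - 630 \left(860 + 121\right) = \left(-630\right) 981 = -618030$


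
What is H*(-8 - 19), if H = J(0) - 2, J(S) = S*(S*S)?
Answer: 54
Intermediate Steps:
J(S) = S³ (J(S) = S*S² = S³)
H = -2 (H = 0³ - 2 = 0 - 2 = -2)
H*(-8 - 19) = -2*(-8 - 19) = -2*(-27) = 54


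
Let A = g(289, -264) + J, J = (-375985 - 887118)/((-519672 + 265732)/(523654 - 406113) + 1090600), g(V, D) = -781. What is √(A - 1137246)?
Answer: I*√4675209159457271966574314595/64094980330 ≈ 1066.8*I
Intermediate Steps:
J = -148466389723/128189960660 (J = -1263103/(-253940/117541 + 1090600) = -1263103/128189960660/117541 = -1263103*117541/128189960660 = -148466389723/128189960660 ≈ -1.1582)
A = -100264825665183/128189960660 (A = -781 - 148466389723/128189960660 = -100264825665183/128189960660 ≈ -782.16)
√(A - 1137246) = √(-100264825665183/128189960660 - 1137246) = √(-145883784826407543/128189960660) = I*√4675209159457271966574314595/64094980330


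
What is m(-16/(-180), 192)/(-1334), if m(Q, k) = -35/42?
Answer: 5/8004 ≈ 0.00062469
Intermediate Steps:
m(Q, k) = -⅚ (m(Q, k) = -35*1/42 = -⅚)
m(-16/(-180), 192)/(-1334) = -⅚/(-1334) = -⅚*(-1/1334) = 5/8004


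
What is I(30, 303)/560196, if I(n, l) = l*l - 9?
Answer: 850/5187 ≈ 0.16387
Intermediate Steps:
I(n, l) = -9 + l**2 (I(n, l) = l**2 - 9 = -9 + l**2)
I(30, 303)/560196 = (-9 + 303**2)/560196 = (-9 + 91809)*(1/560196) = 91800*(1/560196) = 850/5187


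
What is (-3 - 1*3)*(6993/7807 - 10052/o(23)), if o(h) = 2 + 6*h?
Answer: 448824/1055 ≈ 425.43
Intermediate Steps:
(-3 - 1*3)*(6993/7807 - 10052/o(23)) = (-3 - 1*3)*(6993/7807 - 10052/(2 + 6*23)) = (-3 - 3)*(6993*(1/7807) - 10052/(2 + 138)) = -6*(189/211 - 10052/140) = -6*(189/211 - 10052*1/140) = -6*(189/211 - 359/5) = -6*(-74804/1055) = 448824/1055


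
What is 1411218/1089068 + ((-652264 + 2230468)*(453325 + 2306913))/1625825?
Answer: 2372110314945503193/885316990550 ≈ 2.6794e+6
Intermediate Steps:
1411218/1089068 + ((-652264 + 2230468)*(453325 + 2306913))/1625825 = 1411218*(1/1089068) + (1578204*2760238)*(1/1625825) = 705609/544534 + 4356218652552*(1/1625825) = 705609/544534 + 4356218652552/1625825 = 2372110314945503193/885316990550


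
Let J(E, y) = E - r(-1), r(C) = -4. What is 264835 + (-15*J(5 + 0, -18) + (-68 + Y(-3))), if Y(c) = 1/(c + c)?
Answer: 1587791/6 ≈ 2.6463e+5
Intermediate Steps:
Y(c) = 1/(2*c)
J(E, y) = 4 + E (J(E, y) = E - 1*(-4) = E + 4 = 4 + E)
264835 + (-15*J(5 + 0, -18) + (-68 + Y(-3))) = 264835 + (-15*(4 + (5 + 0)) + (-68 + (½)/(-3))) = 264835 + (-15*(4 + 5) + (-68 + (½)*(-⅓))) = 264835 + (-15*9 + (-68 - ⅙)) = 264835 + (-135 - 409/6) = 264835 - 1219/6 = 1587791/6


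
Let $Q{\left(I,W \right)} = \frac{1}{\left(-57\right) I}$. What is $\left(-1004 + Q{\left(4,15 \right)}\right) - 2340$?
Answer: $- \frac{762433}{228} \approx -3344.0$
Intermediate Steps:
$Q{\left(I,W \right)} = - \frac{1}{57 I}$
$\left(-1004 + Q{\left(4,15 \right)}\right) - 2340 = \left(-1004 - \frac{1}{57 \cdot 4}\right) - 2340 = \left(-1004 - \frac{1}{228}\right) - 2340 = - \frac{228913}{228} - 2340 = - \frac{762433}{228}$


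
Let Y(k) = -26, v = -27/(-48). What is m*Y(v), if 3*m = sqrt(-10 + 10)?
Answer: 0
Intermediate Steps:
v = 9/16 (v = -27*(-1/48) = 9/16 ≈ 0.56250)
m = 0 (m = sqrt(-10 + 10)/3 = sqrt(0)/3 = (1/3)*0 = 0)
m*Y(v) = 0*(-26) = 0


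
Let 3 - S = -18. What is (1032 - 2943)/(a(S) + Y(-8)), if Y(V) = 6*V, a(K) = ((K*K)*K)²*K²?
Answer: -637/12607619771 ≈ -5.0525e-8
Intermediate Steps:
S = 21 (S = 3 - 1*(-18) = 3 + 18 = 21)
a(K) = K⁸ (a(K) = (K²*K)²*K² = (K³)²*K² = K⁶*K² = K⁸)
(1032 - 2943)/(a(S) + Y(-8)) = (1032 - 2943)/(21⁸ + 6*(-8)) = -1911/(37822859361 - 48) = -1911/37822859313 = -1911*1/37822859313 = -637/12607619771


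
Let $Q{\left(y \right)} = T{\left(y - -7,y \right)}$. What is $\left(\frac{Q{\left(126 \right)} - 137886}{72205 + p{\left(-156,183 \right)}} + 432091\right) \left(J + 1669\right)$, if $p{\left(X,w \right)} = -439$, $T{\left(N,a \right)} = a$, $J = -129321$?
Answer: $- \frac{659733299161132}{11961} \approx -5.5157 \cdot 10^{10}$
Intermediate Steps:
$Q{\left(y \right)} = y$
$\left(\frac{Q{\left(126 \right)} - 137886}{72205 + p{\left(-156,183 \right)}} + 432091\right) \left(J + 1669\right) = \left(\frac{126 - 137886}{72205 - 439} + 432091\right) \left(-129321 + 1669\right) = \left(- \frac{137760}{71766} + 432091\right) \left(-127652\right) = \left(\left(-137760\right) \frac{1}{71766} + 432091\right) \left(-127652\right) = \left(- \frac{22960}{11961} + 432091\right) \left(-127652\right) = \frac{5168217491}{11961} \left(-127652\right) = - \frac{659733299161132}{11961}$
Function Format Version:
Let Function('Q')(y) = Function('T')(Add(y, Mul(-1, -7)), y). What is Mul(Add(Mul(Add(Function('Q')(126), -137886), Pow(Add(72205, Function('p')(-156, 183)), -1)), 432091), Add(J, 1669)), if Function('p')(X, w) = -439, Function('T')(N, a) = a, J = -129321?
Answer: Rational(-659733299161132, 11961) ≈ -5.5157e+10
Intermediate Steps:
Function('Q')(y) = y
Mul(Add(Mul(Add(Function('Q')(126), -137886), Pow(Add(72205, Function('p')(-156, 183)), -1)), 432091), Add(J, 1669)) = Mul(Add(Mul(Add(126, -137886), Pow(Add(72205, -439), -1)), 432091), Add(-129321, 1669)) = Mul(Add(Mul(-137760, Pow(71766, -1)), 432091), -127652) = Mul(Add(Mul(-137760, Rational(1, 71766)), 432091), -127652) = Mul(Add(Rational(-22960, 11961), 432091), -127652) = Mul(Rational(5168217491, 11961), -127652) = Rational(-659733299161132, 11961)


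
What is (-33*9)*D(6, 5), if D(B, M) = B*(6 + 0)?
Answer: -10692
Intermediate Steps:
D(B, M) = 6*B (D(B, M) = B*6 = 6*B)
(-33*9)*D(6, 5) = (-33*9)*(6*6) = -297*36 = -10692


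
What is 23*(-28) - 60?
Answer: -704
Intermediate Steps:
23*(-28) - 60 = -644 - 60 = -704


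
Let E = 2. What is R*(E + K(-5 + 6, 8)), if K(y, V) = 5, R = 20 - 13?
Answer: 49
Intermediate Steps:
R = 7
R*(E + K(-5 + 6, 8)) = 7*(2 + 5) = 7*7 = 49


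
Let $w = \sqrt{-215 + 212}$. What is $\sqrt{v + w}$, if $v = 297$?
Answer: $\sqrt{297 + i \sqrt{3}} \approx 17.234 + 0.05025 i$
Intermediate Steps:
$w = i \sqrt{3}$ ($w = \sqrt{-3} = i \sqrt{3} \approx 1.732 i$)
$\sqrt{v + w} = \sqrt{297 + i \sqrt{3}}$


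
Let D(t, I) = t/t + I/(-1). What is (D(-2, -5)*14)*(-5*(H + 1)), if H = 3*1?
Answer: -1680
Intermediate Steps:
H = 3
D(t, I) = 1 - I (D(t, I) = 1 + I*(-1) = 1 - I)
(D(-2, -5)*14)*(-5*(H + 1)) = ((1 - 1*(-5))*14)*(-5*(3 + 1)) = ((1 + 5)*14)*(-5*4) = (6*14)*(-20) = 84*(-20) = -1680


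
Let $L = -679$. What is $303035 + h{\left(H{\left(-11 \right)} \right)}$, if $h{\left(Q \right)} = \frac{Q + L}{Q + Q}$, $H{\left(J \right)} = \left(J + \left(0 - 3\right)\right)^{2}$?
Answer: $\frac{16969891}{56} \approx 3.0303 \cdot 10^{5}$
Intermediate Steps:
$H{\left(J \right)} = \left(-3 + J\right)^{2}$ ($H{\left(J \right)} = \left(J + \left(0 - 3\right)\right)^{2} = \left(J - 3\right)^{2} = \left(-3 + J\right)^{2}$)
$h{\left(Q \right)} = \frac{-679 + Q}{2 Q}$ ($h{\left(Q \right)} = \frac{Q - 679}{Q + Q} = \frac{-679 + Q}{2 Q}$)
$303035 + h{\left(H{\left(-11 \right)} \right)} = 303035 + \frac{-679 + \left(-3 - 11\right)^{2}}{2 \left(-3 - 11\right)^{2}} = 303035 + \frac{-679 + \left(-14\right)^{2}}{2 \left(-14\right)^{2}} = 303035 + \frac{-679 + 196}{2 \cdot 196} = 303035 + \frac{1}{2} \cdot \frac{1}{196} \left(-483\right) = 303035 - \frac{69}{56} = \frac{16969891}{56}$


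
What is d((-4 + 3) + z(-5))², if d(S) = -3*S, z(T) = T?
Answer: 324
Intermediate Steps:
d((-4 + 3) + z(-5))² = (-3*((-4 + 3) - 5))² = (-3*(-1 - 5))² = (-3*(-6))² = 18² = 324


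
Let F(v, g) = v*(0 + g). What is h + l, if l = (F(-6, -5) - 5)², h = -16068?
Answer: -15443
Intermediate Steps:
F(v, g) = g*v (F(v, g) = v*g = g*v)
l = 625 (l = (-5*(-6) - 5)² = (30 - 5)² = 25² = 625)
h + l = -16068 + 625 = -15443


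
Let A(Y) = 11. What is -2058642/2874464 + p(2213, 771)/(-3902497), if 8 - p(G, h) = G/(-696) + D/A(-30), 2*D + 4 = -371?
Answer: -3844233285224423/5367615444866928 ≈ -0.71619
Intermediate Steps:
D = -375/2 (D = -2 + (1/2)*(-371) = -2 - 371/2 = -375/2 ≈ -187.50)
p(G, h) = 551/22 + G/696 (p(G, h) = 8 - (G/(-696) - 375/2/11) = 8 - (G*(-1/696) - 375/2*1/11) = 8 - (-G/696 - 375/22) = 8 - (-375/22 - G/696) = 8 + (375/22 + G/696) = 551/22 + G/696)
-2058642/2874464 + p(2213, 771)/(-3902497) = -2058642/2874464 + (551/22 + (1/696)*2213)/(-3902497) = -2058642*1/2874464 + (551/22 + 2213/696)*(-1/3902497) = -1029321/1437232 + (216091/7656)*(-1/3902497) = -1029321/1437232 - 216091/29877517032 = -3844233285224423/5367615444866928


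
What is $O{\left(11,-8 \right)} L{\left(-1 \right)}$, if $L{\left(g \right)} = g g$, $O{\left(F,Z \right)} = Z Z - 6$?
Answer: $58$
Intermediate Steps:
$O{\left(F,Z \right)} = -6 + Z^{2}$ ($O{\left(F,Z \right)} = Z^{2} - 6 = -6 + Z^{2}$)
$L{\left(g \right)} = g^{2}$
$O{\left(11,-8 \right)} L{\left(-1 \right)} = \left(-6 + \left(-8\right)^{2}\right) \left(-1\right)^{2} = \left(-6 + 64\right) 1 = 58 \cdot 1 = 58$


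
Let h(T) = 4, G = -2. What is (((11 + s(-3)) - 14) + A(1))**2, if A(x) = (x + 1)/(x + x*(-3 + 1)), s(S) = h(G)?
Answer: 1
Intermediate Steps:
s(S) = 4
A(x) = -(1 + x)/x (A(x) = (1 + x)/(x + x*(-2)) = (1 + x)/(x - 2*x) = (1 + x)/((-x)) = (1 + x)*(-1/x) = -(1 + x)/x)
(((11 + s(-3)) - 14) + A(1))**2 = (((11 + 4) - 14) + (-1 - 1*1)/1)**2 = ((15 - 14) + 1*(-1 - 1))**2 = (1 + 1*(-2))**2 = (1 - 2)**2 = (-1)**2 = 1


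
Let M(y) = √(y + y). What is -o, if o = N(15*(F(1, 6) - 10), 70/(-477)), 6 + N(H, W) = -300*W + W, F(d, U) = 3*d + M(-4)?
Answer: -18068/477 ≈ -37.878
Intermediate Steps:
M(y) = √2*√y (M(y) = √(2*y) = √2*√y)
F(d, U) = 3*d + 2*I*√2 (F(d, U) = 3*d + √2*√(-4) = 3*d + √2*(2*I) = 3*d + 2*I*√2)
N(H, W) = -6 - 299*W (N(H, W) = -6 + (-300*W + W) = -6 - 299*W)
o = 18068/477 (o = -6 - 20930/(-477) = -6 - 20930*(-1)/477 = -6 - 299*(-70/477) = -6 + 20930/477 = 18068/477 ≈ 37.878)
-o = -1*18068/477 = -18068/477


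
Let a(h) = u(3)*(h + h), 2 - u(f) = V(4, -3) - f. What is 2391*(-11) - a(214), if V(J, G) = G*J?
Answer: -33577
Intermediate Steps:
u(f) = 14 + f (u(f) = 2 - (-3*4 - f) = 2 - (-12 - f) = 2 + (12 + f) = 14 + f)
a(h) = 34*h (a(h) = (14 + 3)*(h + h) = 17*(2*h) = 34*h)
2391*(-11) - a(214) = 2391*(-11) - 34*214 = -26301 - 1*7276 = -26301 - 7276 = -33577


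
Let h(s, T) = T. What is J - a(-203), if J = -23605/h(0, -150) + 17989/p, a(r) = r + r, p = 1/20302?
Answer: 10956397241/30 ≈ 3.6521e+8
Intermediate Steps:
p = 1/20302 ≈ 4.9256e-5
a(r) = 2*r
J = 10956385061/30 (J = -23605/(-150) + 17989/(1/20302) = -23605*(-1/150) + 17989*20302 = 4721/30 + 365212678 = 10956385061/30 ≈ 3.6521e+8)
J - a(-203) = 10956385061/30 - 2*(-203) = 10956385061/30 - 1*(-406) = 10956385061/30 + 406 = 10956397241/30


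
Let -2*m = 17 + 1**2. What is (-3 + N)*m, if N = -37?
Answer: 360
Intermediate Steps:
m = -9 (m = -(17 + 1**2)/2 = -(17 + 1)/2 = -1/2*18 = -9)
(-3 + N)*m = (-3 - 37)*(-9) = -40*(-9) = 360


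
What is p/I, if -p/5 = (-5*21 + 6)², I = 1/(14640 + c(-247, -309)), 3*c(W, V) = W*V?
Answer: -1964169405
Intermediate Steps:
c(W, V) = V*W/3 (c(W, V) = (W*V)/3 = (V*W)/3 = V*W/3)
I = 1/40081 (I = 1/(14640 + (⅓)*(-309)*(-247)) = 1/(14640 + 25441) = 1/40081 ≈ 2.4949e-5)
p = -49005 (p = -5*(-5*21 + 6)² = -5*(-105 + 6)² = -5*(-99)² = -5*9801 = -49005)
p/I = -49005/1/40081 = -49005*40081 = -1964169405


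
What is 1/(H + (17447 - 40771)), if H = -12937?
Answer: -1/36261 ≈ -2.7578e-5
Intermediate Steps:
1/(H + (17447 - 40771)) = 1/(-12937 + (17447 - 40771)) = 1/(-12937 - 23324) = 1/(-36261) = -1/36261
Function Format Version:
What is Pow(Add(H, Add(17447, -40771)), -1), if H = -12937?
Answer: Rational(-1, 36261) ≈ -2.7578e-5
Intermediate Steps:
Pow(Add(H, Add(17447, -40771)), -1) = Pow(Add(-12937, Add(17447, -40771)), -1) = Pow(Add(-12937, -23324), -1) = Pow(-36261, -1) = Rational(-1, 36261)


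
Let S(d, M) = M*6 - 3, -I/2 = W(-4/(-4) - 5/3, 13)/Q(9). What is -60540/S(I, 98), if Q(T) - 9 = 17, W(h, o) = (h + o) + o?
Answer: -4036/39 ≈ -103.49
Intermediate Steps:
W(h, o) = h + 2*o
Q(T) = 26 (Q(T) = 9 + 17 = 26)
I = -76/39 (I = -2*((-4/(-4) - 5/3) + 2*13)/26 = -2*((-4*(-1/4) - 5*1/3) + 26)/26 = -2*((1 - 5/3) + 26)/26 = -2*(-2/3 + 26)/26 = -152/(3*26) = -2*38/39 = -76/39 ≈ -1.9487)
S(d, M) = -3 + 6*M (S(d, M) = 6*M - 3 = -3 + 6*M)
-60540/S(I, 98) = -60540/(-3 + 6*98) = -60540/(-3 + 588) = -60540/585 = -60540*1/585 = -4036/39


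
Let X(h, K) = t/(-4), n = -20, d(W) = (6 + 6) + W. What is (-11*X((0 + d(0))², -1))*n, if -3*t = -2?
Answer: -110/3 ≈ -36.667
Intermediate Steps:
t = ⅔ (t = -⅓*(-2) = ⅔ ≈ 0.66667)
d(W) = 12 + W
X(h, K) = -⅙ (X(h, K) = (⅔)/(-4) = (⅔)*(-¼) = -⅙)
(-11*X((0 + d(0))², -1))*n = -11*(-⅙)*(-20) = (11/6)*(-20) = -110/3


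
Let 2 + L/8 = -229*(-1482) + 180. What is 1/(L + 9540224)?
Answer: 1/12256672 ≈ 8.1588e-8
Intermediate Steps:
L = 2716448 (L = -16 + 8*(-229*(-1482) + 180) = -16 + 8*(339378 + 180) = -16 + 8*339558 = -16 + 2716464 = 2716448)
1/(L + 9540224) = 1/(2716448 + 9540224) = 1/12256672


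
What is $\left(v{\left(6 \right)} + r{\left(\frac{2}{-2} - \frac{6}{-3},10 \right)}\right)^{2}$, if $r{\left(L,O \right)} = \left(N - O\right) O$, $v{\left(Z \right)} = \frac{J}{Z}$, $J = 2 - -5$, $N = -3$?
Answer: $\frac{597529}{36} \approx 16598.0$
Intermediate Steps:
$J = 7$ ($J = 2 + 5 = 7$)
$v{\left(Z \right)} = \frac{7}{Z}$
$r{\left(L,O \right)} = O \left(-3 - O\right)$ ($r{\left(L,O \right)} = \left(-3 - O\right) O = O \left(-3 - O\right)$)
$\left(v{\left(6 \right)} + r{\left(\frac{2}{-2} - \frac{6}{-3},10 \right)}\right)^{2} = \left(\frac{7}{6} - 10 \left(3 + 10\right)\right)^{2} = \left(7 \cdot \frac{1}{6} - 10 \cdot 13\right)^{2} = \left(\frac{7}{6} - 130\right)^{2} = \left(- \frac{773}{6}\right)^{2} = \frac{597529}{36}$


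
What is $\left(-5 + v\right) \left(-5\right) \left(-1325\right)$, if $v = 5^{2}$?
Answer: $132500$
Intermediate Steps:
$v = 25$
$\left(-5 + v\right) \left(-5\right) \left(-1325\right) = \left(-5 + 25\right) \left(-5\right) \left(-1325\right) = 20 \left(-5\right) \left(-1325\right) = \left(-100\right) \left(-1325\right) = 132500$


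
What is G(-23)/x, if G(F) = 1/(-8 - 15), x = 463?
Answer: -1/10649 ≈ -9.3905e-5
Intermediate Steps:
G(F) = -1/23 (G(F) = 1/(-23) = -1/23)
G(-23)/x = -1/23/463 = -1/23*1/463 = -1/10649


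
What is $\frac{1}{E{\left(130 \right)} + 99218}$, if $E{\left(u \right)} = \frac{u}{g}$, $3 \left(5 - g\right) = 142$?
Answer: $\frac{127}{12600296} \approx 1.0079 \cdot 10^{-5}$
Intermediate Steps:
$g = - \frac{127}{3}$ ($g = 5 - \frac{142}{3} = - \frac{127}{3} \approx -42.333$)
$E{\left(u \right)} = - \frac{3 u}{127}$ ($E{\left(u \right)} = \frac{u}{- \frac{127}{3}} = u \left(- \frac{3}{127}\right) = - \frac{3 u}{127}$)
$\frac{1}{E{\left(130 \right)} + 99218} = \frac{1}{\left(- \frac{3}{127}\right) 130 + 99218} = \frac{1}{- \frac{390}{127} + 99218} = \frac{1}{\frac{12600296}{127}} = \frac{127}{12600296}$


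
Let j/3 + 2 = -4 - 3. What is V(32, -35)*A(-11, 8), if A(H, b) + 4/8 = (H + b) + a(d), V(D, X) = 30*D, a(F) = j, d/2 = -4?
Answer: -29280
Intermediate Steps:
d = -8 (d = 2*(-4) = -8)
j = -27 (j = -6 + 3*(-4 - 3) = -6 + 3*(-7) = -6 - 21 = -27)
a(F) = -27
A(H, b) = -55/2 + H + b (A(H, b) = -½ + ((H + b) - 27) = -½ + (-27 + H + b) = -55/2 + H + b)
V(32, -35)*A(-11, 8) = (30*32)*(-55/2 - 11 + 8) = 960*(-61/2) = -29280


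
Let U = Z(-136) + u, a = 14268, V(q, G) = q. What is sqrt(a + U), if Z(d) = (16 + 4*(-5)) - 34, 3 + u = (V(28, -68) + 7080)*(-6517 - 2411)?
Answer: I*sqrt(63445997) ≈ 7965.3*I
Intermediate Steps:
u = -63460227 (u = -3 + (28 + 7080)*(-6517 - 2411) = -3 + 7108*(-8928) = -3 - 63460224 = -63460227)
Z(d) = -38 (Z(d) = (16 - 20) - 34 = -4 - 34 = -38)
U = -63460265 (U = -38 - 63460227 = -63460265)
sqrt(a + U) = sqrt(14268 - 63460265) = sqrt(-63445997) = I*sqrt(63445997)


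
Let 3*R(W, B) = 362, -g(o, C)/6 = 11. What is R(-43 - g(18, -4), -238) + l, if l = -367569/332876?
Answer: 119398405/998628 ≈ 119.56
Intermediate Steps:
g(o, C) = -66 (g(o, C) = -6*11 = -66)
R(W, B) = 362/3 (R(W, B) = (⅓)*362 = 362/3)
l = -367569/332876 (l = -367569*1/332876 = -367569/332876 ≈ -1.1042)
R(-43 - g(18, -4), -238) + l = 362/3 - 367569/332876 = 119398405/998628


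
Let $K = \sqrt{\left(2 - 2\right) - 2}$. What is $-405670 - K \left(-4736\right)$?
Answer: $-405670 + 4736 i \sqrt{2} \approx -4.0567 \cdot 10^{5} + 6697.7 i$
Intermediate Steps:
$K = i \sqrt{2}$ ($K = \sqrt{\left(2 - 2\right) - 2} = \sqrt{0 - 2} = \sqrt{-2} = i \sqrt{2} \approx 1.4142 i$)
$-405670 - K \left(-4736\right) = -405670 - i \sqrt{2} \left(-4736\right) = -405670 - - 4736 i \sqrt{2} = -405670 + 4736 i \sqrt{2}$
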